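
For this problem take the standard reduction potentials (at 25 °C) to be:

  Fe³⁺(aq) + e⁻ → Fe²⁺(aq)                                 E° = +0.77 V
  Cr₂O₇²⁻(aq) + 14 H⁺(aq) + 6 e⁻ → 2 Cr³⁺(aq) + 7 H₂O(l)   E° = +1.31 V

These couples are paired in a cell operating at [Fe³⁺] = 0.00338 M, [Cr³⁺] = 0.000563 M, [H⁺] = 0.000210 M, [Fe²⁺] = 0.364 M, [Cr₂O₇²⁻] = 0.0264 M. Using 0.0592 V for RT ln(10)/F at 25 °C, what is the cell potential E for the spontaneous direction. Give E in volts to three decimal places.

Cr₂O₇²⁻/Cr³⁺ is the cathode (higher E°), Fe³⁺/Fe²⁺ the anode: E°cell = +1.31 − (+0.77) = +0.54 V, n = 6.
Overall: Cr₂O₇²⁻(aq) + 14 H⁺(aq) + 6 Fe²⁺(aq) → 2 Cr³⁺(aq) + 7 H₂O(l) + 6 Fe³⁺(aq)
Q = [Cr³⁺]^2·[Fe³⁺]^6 / ([Cr₂O₇²⁻]·[H⁺]^14·[Fe²⁺]^6); log Q = 34.375.
E = E° − (0.0592/n) log Q = +0.54 − (0.0592/6)(34.375) = +0.201 V.

+0.201 V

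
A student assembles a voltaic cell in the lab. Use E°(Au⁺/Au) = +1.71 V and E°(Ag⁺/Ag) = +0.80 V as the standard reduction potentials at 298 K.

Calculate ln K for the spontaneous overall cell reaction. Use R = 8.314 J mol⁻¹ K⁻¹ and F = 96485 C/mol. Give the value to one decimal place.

35.4

Cathode: Au⁺/Au; anode: Ag⁺/Ag. E°cell = (+1.71) − (+0.80) = +0.91 V, with n = 1.
ΔG° = −nFE° = −RT ln K, so ln K = nFE°/(RT) = (1)(96485)(+0.91) / ((8.314)(298)) = 35.438.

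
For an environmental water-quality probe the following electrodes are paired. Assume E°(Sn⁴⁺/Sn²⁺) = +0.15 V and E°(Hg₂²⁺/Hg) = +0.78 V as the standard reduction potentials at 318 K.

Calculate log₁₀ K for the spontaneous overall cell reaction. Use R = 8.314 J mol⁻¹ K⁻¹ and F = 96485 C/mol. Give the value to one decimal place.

Cathode: Hg₂²⁺/Hg; anode: Sn⁴⁺/Sn²⁺. E°cell = (+0.78) − (+0.15) = +0.63 V, with n = 2.
ΔG° = −nFE° = −RT ln K, so ln K = nFE°/(RT) = (2)(96485)(+0.63) / ((8.314)(318)) = 45.983.
log₁₀ K = 45.983 / ln 10 = 20.0.

20.0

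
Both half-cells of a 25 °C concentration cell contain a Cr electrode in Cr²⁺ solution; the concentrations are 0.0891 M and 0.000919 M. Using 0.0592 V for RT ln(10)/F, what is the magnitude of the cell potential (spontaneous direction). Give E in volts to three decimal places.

+0.059 V

For a concentration cell E°cell = 0. The 0.0891 M side is the cathode (reduction is favoured where [Cr²⁺] is higher).
With n = 2, E = −(0.0592/2) log([Cr²⁺]ₐₙ/[Cr²⁺]꜀ₐₜ) = −(0.0592/2) log(0.000919/0.0891) = −(0.0592/2)(-1.987) = +0.059 V.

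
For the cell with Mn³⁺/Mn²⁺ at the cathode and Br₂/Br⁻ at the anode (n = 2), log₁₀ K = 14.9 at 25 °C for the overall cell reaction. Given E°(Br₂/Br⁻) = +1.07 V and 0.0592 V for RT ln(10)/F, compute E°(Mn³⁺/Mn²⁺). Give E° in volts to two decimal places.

E°cell = (0.0592/n)·log K = (0.0592/2)(14.9) = +0.441 V.
Since Mn³⁺/Mn²⁺ is the cathode and Br₂/Br⁻ the anode, E°cell = E°(Mn³⁺/Mn²⁺) − E°(Br₂/Br⁻).
So E°(Mn³⁺/Mn²⁺) = E°cell + E°(Br₂/Br⁻) = +0.441 + (+1.07) = +1.51 V.

+1.51 V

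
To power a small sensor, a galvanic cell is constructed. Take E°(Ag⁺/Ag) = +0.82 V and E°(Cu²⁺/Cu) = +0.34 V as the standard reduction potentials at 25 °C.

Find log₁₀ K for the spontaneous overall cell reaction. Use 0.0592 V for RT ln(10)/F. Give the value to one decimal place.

Cathode: Ag⁺/Ag; anode: Cu²⁺/Cu. E°cell = +0.48 V, n = 2.
log K = nE°cell / 0.0592 = (2)(+0.48) / 0.0592 = 16.2.

16.2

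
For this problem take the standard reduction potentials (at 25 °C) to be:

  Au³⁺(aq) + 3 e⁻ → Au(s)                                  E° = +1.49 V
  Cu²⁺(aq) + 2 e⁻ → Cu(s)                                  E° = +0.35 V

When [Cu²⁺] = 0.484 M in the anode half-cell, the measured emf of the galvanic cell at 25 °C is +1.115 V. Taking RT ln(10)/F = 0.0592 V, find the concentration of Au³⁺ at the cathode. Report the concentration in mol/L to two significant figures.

Au³⁺/Au is the cathode, Cu²⁺/Cu the anode: E°cell = +1.14 V, n = 6.
Overall reaction: 2 Au³⁺(aq) + 3 Cu(s) → 2 Au(s) + 3 Cu²⁺(aq); Q = [Cu²⁺]^3/[Au³⁺]^2.
From E = E° − (0.0592/n) log Q: log Q = (E° − E)·n/0.0592 = (+1.14 − (+1.115))·6/0.0592 = 2.5338.
So 2·log[Au³⁺] = 3·log(0.484) − log Q = -0.9455 − (2.5338) = -3.4793; log[Au³⁺] = -3.4793 / 2 = -1.7396; [Au³⁺] = 10^(-1.7396) ≈ 0.018 M.

0.018 M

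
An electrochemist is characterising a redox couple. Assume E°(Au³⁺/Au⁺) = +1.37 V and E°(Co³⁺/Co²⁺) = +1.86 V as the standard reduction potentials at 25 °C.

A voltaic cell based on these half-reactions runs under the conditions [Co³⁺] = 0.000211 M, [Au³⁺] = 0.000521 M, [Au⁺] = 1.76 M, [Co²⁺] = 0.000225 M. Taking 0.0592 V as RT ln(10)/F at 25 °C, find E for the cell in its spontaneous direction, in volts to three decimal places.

+0.593 V

Co³⁺/Co²⁺ is the cathode (higher E°), Au³⁺/Au⁺ the anode: E°cell = +1.86 − (+1.37) = +0.49 V, n = 2.
Overall: 2 Co³⁺(aq) + Au⁺(aq) → 2 Co²⁺(aq) + Au³⁺(aq)
Q = [Co²⁺]^2·[Au³⁺] / ([Co³⁺]^2·[Au⁺]); log Q = -3.473.
E = E° − (0.0592/n) log Q = +0.49 − (0.0592/2)(-3.473) = +0.593 V.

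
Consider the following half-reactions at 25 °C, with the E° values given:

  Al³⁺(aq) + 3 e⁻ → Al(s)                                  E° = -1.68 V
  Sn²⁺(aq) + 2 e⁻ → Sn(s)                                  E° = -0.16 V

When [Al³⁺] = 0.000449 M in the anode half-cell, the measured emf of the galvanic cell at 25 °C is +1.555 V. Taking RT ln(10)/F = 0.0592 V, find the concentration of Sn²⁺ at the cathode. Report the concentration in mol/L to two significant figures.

0.089 M

Sn²⁺/Sn is the cathode, Al³⁺/Al the anode: E°cell = +1.52 V, n = 6.
Overall reaction: 3 Sn²⁺(aq) + 2 Al(s) → 3 Sn(s) + 2 Al³⁺(aq); Q = [Al³⁺]^2/[Sn²⁺]^3.
From E = E° − (0.0592/n) log Q: log Q = (E° − E)·n/0.0592 = (+1.52 − (+1.555))·6/0.0592 = -3.5473.
So 3·log[Sn²⁺] = 2·log(0.000449) − log Q = -6.6955 − (-3.5473) = -3.1482; log[Sn²⁺] = -3.1482 / 3 = -1.0494; [Sn²⁺] = 10^(-1.0494) ≈ 0.089 M.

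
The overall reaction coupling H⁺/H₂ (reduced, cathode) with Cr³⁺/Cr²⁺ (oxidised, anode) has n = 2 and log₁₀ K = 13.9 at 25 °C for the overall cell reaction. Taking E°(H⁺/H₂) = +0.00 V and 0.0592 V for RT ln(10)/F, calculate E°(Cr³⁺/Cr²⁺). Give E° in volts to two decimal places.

E°cell = (0.0592/n)·log K = (0.0592/2)(13.9) = +0.411 V.
Since H⁺/H₂ is the cathode and Cr³⁺/Cr²⁺ the anode, E°cell = E°(H⁺/H₂) − E°(Cr³⁺/Cr²⁺).
So E°(Cr³⁺/Cr²⁺) = E°(H⁺/H₂) − E°cell = (+0.00) − (+0.411) = -0.41 V.

-0.41 V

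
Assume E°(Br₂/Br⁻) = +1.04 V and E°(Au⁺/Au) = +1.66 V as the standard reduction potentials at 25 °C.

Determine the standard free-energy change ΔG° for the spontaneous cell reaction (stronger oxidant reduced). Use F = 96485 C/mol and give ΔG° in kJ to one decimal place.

Au⁺/Au (E° = +1.66 V) is the cathode; Br₂/Br⁻ (E° = +1.04 V) is the anode, so E°cell = +0.62 V.
Balancing electrons gives n = 2 (lcm of 1 and 2).
ΔG° = −nFE° = −(2)(96485)(+0.62) = -119,641 J = -119.6 kJ.

-119.6 kJ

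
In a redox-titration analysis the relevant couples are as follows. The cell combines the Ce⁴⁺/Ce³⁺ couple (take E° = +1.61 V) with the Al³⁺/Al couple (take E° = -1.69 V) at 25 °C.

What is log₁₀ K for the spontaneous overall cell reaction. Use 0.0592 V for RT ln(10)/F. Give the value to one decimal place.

Cathode: Ce⁴⁺/Ce³⁺; anode: Al³⁺/Al. E°cell = +3.30 V, n = 3.
log K = nE°cell / 0.0592 = (3)(+3.30) / 0.0592 = 167.2.

167.2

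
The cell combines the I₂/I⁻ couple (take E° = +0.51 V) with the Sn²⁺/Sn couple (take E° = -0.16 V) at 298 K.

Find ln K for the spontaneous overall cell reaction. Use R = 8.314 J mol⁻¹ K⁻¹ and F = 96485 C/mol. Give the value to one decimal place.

Cathode: I₂/I⁻; anode: Sn²⁺/Sn. E°cell = (+0.51) − (-0.16) = +0.67 V, with n = 2.
ΔG° = −nFE° = −RT ln K, so ln K = nFE°/(RT) = (2)(96485)(+0.67) / ((8.314)(298)) = 52.184.

52.2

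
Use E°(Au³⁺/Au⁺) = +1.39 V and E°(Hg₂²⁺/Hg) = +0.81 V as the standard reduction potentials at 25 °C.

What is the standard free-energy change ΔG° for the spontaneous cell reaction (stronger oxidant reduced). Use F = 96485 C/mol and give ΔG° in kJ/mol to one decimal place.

-111.9 kJ/mol

Au³⁺/Au⁺ (E° = +1.39 V) is the cathode; Hg₂²⁺/Hg (E° = +0.81 V) is the anode, so E°cell = +0.58 V.
Balancing electrons gives n = 2 (lcm of 2 and 2).
ΔG° = −nFE° = −(2)(96485)(+0.58) = -111,923 J = -111.9 kJ/mol.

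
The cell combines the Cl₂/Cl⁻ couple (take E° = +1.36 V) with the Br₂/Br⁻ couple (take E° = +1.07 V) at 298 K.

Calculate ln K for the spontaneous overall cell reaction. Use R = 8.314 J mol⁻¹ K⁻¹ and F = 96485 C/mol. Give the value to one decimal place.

Cathode: Cl₂/Cl⁻; anode: Br₂/Br⁻. E°cell = (+1.36) − (+1.07) = +0.29 V, with n = 2.
ΔG° = −nFE° = −RT ln K, so ln K = nFE°/(RT) = (2)(96485)(+0.29) / ((8.314)(298)) = 22.587.

22.6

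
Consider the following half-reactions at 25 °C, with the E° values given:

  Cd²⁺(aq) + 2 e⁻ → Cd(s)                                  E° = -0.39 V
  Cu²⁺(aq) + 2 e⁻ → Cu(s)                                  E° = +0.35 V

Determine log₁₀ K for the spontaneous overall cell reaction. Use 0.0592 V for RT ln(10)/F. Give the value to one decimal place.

25.0

Cathode: Cu²⁺/Cu; anode: Cd²⁺/Cd. E°cell = +0.74 V, n = 2.
log K = nE°cell / 0.0592 = (2)(+0.74) / 0.0592 = 25.0.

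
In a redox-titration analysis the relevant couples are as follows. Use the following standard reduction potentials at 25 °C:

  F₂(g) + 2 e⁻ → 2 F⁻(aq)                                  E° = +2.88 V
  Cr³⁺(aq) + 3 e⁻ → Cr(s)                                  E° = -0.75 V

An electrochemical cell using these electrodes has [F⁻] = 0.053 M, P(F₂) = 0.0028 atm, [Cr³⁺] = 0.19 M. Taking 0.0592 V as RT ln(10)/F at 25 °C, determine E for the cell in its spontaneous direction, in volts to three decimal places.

+3.644 V

F₂/F⁻ is the cathode (higher E°), Cr³⁺/Cr the anode: E°cell = +2.88 − (-0.75) = +3.63 V, n = 6.
Overall: 3 F₂(g) + 2 Cr(s) → 6 F⁻(aq) + 2 Cr³⁺(aq)
Q = [F⁻]^6·[Cr³⁺]^2 / (P(F₂)^3); log Q = -1.438.
E = E° − (0.0592/n) log Q = +3.63 − (0.0592/6)(-1.438) = +3.644 V.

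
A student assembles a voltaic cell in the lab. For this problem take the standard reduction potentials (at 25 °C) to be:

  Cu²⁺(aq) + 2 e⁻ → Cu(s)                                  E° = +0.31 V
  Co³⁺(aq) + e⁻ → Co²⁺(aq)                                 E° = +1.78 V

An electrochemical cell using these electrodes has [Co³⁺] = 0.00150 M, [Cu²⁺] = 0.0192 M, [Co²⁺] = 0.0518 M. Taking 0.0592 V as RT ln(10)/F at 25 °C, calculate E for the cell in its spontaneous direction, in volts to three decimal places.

Co³⁺/Co²⁺ is the cathode (higher E°), Cu²⁺/Cu the anode: E°cell = +1.78 − (+0.31) = +1.47 V, n = 2.
Overall: 2 Co³⁺(aq) + Cu(s) → 2 Co²⁺(aq) + Cu²⁺(aq)
Q = [Co²⁺]^2·[Cu²⁺] / ([Co³⁺]^2); log Q = 1.360.
E = E° − (0.0592/n) log Q = +1.47 − (0.0592/2)(1.360) = +1.430 V.

+1.430 V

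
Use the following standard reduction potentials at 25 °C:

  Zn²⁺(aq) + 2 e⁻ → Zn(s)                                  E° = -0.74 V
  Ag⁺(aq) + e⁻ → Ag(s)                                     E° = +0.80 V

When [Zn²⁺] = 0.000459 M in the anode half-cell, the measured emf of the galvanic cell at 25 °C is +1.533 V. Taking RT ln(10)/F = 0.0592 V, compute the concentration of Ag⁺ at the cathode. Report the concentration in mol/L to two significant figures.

Ag⁺/Ag is the cathode, Zn²⁺/Zn the anode: E°cell = +1.54 V, n = 2.
Overall reaction: 2 Ag⁺(aq) + Zn(s) → 2 Ag(s) + Zn²⁺(aq); Q = [Zn²⁺]^1/[Ag⁺]^2.
From E = E° − (0.0592/n) log Q: log Q = (E° − E)·n/0.0592 = (+1.54 − (+1.533))·2/0.0592 = 0.2365.
So 2·log[Ag⁺] = 1·log(0.000459) − log Q = -3.3382 − (0.2365) = -3.5747; log[Ag⁺] = -3.5747 / 2 = -1.7873; [Ag⁺] = 10^(-1.7873) ≈ 0.016 M.

0.016 M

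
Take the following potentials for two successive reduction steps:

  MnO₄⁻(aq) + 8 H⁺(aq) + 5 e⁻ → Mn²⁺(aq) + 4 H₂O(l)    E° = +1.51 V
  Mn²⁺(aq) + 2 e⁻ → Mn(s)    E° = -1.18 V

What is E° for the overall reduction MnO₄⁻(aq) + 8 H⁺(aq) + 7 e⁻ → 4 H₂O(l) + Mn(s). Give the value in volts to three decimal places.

+0.741 V

Standard free energies of sequential steps add: ΔG°₃ = ΔG°₁ + ΔG°₂, so n₃E°₃ = n₁E°₁ + n₂E°₂.
E°₃ = (5×+1.51 + 2×-1.18) / 7 = (+5.190) / 7 = +0.741 V.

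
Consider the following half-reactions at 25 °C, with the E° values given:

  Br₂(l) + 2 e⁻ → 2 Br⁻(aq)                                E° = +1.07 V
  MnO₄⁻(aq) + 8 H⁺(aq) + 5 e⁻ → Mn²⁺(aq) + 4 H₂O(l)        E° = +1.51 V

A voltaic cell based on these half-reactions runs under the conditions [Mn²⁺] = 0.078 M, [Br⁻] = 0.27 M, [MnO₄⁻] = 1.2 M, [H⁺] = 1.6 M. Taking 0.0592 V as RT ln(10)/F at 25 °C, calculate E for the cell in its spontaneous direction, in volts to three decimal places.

+0.440 V

MnO₄⁻/Mn²⁺ is the cathode (higher E°), Br₂/Br⁻ the anode: E°cell = +1.51 − (+1.07) = +0.44 V, n = 10.
Overall: 2 MnO₄⁻(aq) + 16 H⁺(aq) + 10 Br⁻(aq) → 2 Mn²⁺(aq) + 8 H₂O(l) + 5 Br₂(l)
Q = [Mn²⁺]^2 / ([MnO₄⁻]^2·[H⁺]^16·[Br⁻]^10); log Q = 0.046.
E = E° − (0.0592/n) log Q = +0.44 − (0.0592/10)(0.046) = +0.440 V.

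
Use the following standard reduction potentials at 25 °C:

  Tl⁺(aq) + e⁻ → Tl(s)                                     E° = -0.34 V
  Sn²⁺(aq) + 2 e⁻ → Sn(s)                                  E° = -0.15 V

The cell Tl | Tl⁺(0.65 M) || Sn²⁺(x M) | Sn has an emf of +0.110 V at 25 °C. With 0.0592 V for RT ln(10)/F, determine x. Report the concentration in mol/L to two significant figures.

Sn²⁺/Sn is the cathode, Tl⁺/Tl the anode: E°cell = +0.19 V, n = 2.
Overall reaction: Sn²⁺(aq) + 2 Tl(s) → Sn(s) + 2 Tl⁺(aq); Q = [Tl⁺]^2/[Sn²⁺]^1.
From E = E° − (0.0592/n) log Q: log Q = (E° − E)·n/0.0592 = (+0.19 − (+0.110))·2/0.0592 = 2.7027.
So 1·log[Sn²⁺] = 2·log(0.65) − log Q = -0.3742 − (2.7027) = -3.0769; [Sn²⁺] = 10^(-3.0769) ≈ 0.00084 M.

0.00084 M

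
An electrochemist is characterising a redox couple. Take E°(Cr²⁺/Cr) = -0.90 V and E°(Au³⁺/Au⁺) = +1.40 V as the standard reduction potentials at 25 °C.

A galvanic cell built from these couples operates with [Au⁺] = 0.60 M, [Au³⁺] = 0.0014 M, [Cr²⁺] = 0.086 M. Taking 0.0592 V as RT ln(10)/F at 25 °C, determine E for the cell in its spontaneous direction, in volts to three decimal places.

Au³⁺/Au⁺ is the cathode (higher E°), Cr²⁺/Cr the anode: E°cell = +1.40 − (-0.90) = +2.30 V, n = 2.
Overall: Au³⁺(aq) + Cr(s) → Au⁺(aq) + Cr²⁺(aq)
Q = [Au⁺]·[Cr²⁺] / ([Au³⁺]); log Q = 1.567.
E = E° − (0.0592/n) log Q = +2.30 − (0.0592/2)(1.567) = +2.254 V.

+2.254 V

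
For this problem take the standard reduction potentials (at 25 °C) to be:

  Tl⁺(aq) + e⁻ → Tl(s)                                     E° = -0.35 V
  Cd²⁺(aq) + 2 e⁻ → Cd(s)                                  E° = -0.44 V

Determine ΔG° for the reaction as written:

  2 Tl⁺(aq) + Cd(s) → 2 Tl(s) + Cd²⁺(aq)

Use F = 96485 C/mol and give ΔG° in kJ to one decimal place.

-17.4 kJ

As written, Tl⁺/Tl is reduced (cathode) and Cd²⁺/Cd is oxidised (anode), so E°cell = (-0.35) − (-0.44) = +0.09 V.
Balancing electrons gives n = 2.
ΔG° = −nFE° = −(2)(96485)(+0.09) = -17,367 J = -17.4 kJ.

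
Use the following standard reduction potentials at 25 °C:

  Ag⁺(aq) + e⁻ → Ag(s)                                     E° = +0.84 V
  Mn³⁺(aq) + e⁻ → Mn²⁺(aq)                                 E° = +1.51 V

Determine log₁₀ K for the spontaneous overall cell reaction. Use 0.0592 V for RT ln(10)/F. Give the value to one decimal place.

11.3

Cathode: Mn³⁺/Mn²⁺; anode: Ag⁺/Ag. E°cell = +0.67 V, n = 1.
log K = nE°cell / 0.0592 = (1)(+0.67) / 0.0592 = 11.3.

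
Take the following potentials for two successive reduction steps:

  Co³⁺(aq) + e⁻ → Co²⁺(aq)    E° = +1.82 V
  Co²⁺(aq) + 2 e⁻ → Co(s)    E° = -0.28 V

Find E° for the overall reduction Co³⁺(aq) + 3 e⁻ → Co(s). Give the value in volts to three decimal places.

Adding the free-energy changes (−nFE°) of the two steps gives −n₃FE°₃ = −n₁FE°₁ − n₂FE°₂.
E°₃ = (1×+1.82 + 2×-0.28) / 3 = (+1.260) / 3 = +0.420 V.
Simply averaging or adding the two E° values would be wrong; the electron-weighted sum is required.

+0.420 V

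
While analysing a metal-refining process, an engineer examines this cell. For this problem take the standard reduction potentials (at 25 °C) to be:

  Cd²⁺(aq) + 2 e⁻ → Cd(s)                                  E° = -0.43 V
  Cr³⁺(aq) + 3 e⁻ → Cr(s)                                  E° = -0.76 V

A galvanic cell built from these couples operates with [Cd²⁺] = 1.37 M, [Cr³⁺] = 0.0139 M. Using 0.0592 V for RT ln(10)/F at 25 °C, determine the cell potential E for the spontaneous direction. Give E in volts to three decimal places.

+0.371 V

Cd²⁺/Cd is the cathode (higher E°), Cr³⁺/Cr the anode: E°cell = -0.43 − (-0.76) = +0.33 V, n = 6.
Overall: 3 Cd²⁺(aq) + 2 Cr(s) → 3 Cd(s) + 2 Cr³⁺(aq)
Q = [Cr³⁺]^2 / ([Cd²⁺]^3); log Q = -4.124.
E = E° − (0.0592/n) log Q = +0.33 − (0.0592/6)(-4.124) = +0.371 V.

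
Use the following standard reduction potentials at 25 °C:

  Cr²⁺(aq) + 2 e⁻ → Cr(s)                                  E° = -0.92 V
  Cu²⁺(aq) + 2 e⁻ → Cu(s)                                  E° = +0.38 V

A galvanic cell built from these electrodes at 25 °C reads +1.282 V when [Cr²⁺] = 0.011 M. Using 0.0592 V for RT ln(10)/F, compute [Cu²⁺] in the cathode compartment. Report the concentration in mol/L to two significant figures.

Cu²⁺/Cu is the cathode, Cr²⁺/Cr the anode: E°cell = +1.30 V, n = 2.
Overall reaction: Cu²⁺(aq) + Cr(s) → Cu(s) + Cr²⁺(aq); Q = [Cr²⁺]^1/[Cu²⁺]^1.
From E = E° − (0.0592/n) log Q: log Q = (E° − E)·n/0.0592 = (+1.30 − (+1.282))·2/0.0592 = 0.6081.
So 1·log[Cu²⁺] = 1·log(0.011) − log Q = -1.9586 − (0.6081) = -2.5667; [Cu²⁺] = 10^(-2.5667) ≈ 0.0027 M.

0.0027 M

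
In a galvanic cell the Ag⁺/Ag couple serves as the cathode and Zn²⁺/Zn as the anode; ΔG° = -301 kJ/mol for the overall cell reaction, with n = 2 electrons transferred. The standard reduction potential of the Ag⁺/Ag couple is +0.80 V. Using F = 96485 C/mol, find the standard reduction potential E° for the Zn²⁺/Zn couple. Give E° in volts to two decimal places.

E°cell = −ΔG°/(nF) = −(-301×10³)/((2)(96485)) = +1.560 V.
Since Ag⁺/Ag is the cathode and Zn²⁺/Zn the anode, E°cell = E°(Ag⁺/Ag) − E°(Zn²⁺/Zn).
So E°(Zn²⁺/Zn) = E°(Ag⁺/Ag) − E°cell = (+0.80) − (+1.560) = -0.76 V.

-0.76 V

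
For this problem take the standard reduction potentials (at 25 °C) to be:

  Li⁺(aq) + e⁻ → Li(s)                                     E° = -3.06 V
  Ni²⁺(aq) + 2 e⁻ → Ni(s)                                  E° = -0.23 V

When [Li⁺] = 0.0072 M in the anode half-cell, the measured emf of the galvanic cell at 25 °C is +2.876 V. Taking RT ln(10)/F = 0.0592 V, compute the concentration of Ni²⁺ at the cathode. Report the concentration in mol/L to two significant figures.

Ni²⁺/Ni is the cathode, Li⁺/Li the anode: E°cell = +2.83 V, n = 2.
Overall reaction: Ni²⁺(aq) + 2 Li(s) → Ni(s) + 2 Li⁺(aq); Q = [Li⁺]^2/[Ni²⁺]^1.
From E = E° − (0.0592/n) log Q: log Q = (E° − E)·n/0.0592 = (+2.83 − (+2.876))·2/0.0592 = -1.5541.
So 1·log[Ni²⁺] = 2·log(0.0072) − log Q = -4.2853 − (-1.5541) = -2.7312; [Ni²⁺] = 10^(-2.7312) ≈ 0.0019 M.

0.0019 M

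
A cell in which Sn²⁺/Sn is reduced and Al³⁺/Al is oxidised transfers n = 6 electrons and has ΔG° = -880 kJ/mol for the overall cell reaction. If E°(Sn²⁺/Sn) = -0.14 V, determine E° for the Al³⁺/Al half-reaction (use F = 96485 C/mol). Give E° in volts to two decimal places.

E°cell = −ΔG°/(nF) = −(-880×10³)/((6)(96485)) = +1.520 V.
Since Sn²⁺/Sn is the cathode and Al³⁺/Al the anode, E°cell = E°(Sn²⁺/Sn) − E°(Al³⁺/Al).
So E°(Al³⁺/Al) = E°(Sn²⁺/Sn) − E°cell = (-0.14) − (+1.520) = -1.66 V.

-1.66 V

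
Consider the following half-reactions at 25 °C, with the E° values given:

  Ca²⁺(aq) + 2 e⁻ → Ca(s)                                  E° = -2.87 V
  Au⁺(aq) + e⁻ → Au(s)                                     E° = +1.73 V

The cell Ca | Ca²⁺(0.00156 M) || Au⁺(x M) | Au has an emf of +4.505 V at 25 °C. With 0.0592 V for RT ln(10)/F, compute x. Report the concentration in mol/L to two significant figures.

Au⁺/Au is the cathode, Ca²⁺/Ca the anode: E°cell = +4.60 V, n = 2.
Overall reaction: 2 Au⁺(aq) + Ca(s) → 2 Au(s) + Ca²⁺(aq); Q = [Ca²⁺]^1/[Au⁺]^2.
From E = E° − (0.0592/n) log Q: log Q = (E° − E)·n/0.0592 = (+4.60 − (+4.505))·2/0.0592 = 3.2095.
So 2·log[Au⁺] = 1·log(0.00156) − log Q = -2.8069 − (3.2095) = -6.0164; log[Au⁺] = -6.0164 / 2 = -3.0082; [Au⁺] = 10^(-3.0082) ≈ 0.00098 M.

0.00098 M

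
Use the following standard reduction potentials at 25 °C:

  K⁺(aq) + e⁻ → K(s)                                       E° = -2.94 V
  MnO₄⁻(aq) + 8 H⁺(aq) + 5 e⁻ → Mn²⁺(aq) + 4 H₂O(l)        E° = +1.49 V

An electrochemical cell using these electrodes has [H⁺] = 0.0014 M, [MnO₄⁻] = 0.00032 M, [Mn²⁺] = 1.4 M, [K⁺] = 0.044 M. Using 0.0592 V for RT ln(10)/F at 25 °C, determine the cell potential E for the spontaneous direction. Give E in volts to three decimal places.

MnO₄⁻/Mn²⁺ is the cathode (higher E°), K⁺/K the anode: E°cell = +1.49 − (-2.94) = +4.43 V, n = 5.
Overall: MnO₄⁻(aq) + 8 H⁺(aq) + 5 K(s) → Mn²⁺(aq) + 4 H₂O(l) + 5 K⁺(aq)
Q = [Mn²⁺]·[K⁺]^5 / ([MnO₄⁻]·[H⁺]^8); log Q = 19.689.
E = E° − (0.0592/n) log Q = +4.43 − (0.0592/5)(19.689) = +4.197 V.

+4.197 V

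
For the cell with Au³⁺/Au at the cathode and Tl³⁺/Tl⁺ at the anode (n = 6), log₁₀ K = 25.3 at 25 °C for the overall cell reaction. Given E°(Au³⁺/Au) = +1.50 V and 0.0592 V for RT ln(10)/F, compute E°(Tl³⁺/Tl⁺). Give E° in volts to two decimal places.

+1.25 V

E°cell = (0.0592/n)·log K = (0.0592/6)(25.3) = +0.250 V.
Since Au³⁺/Au is the cathode and Tl³⁺/Tl⁺ the anode, E°cell = E°(Au³⁺/Au) − E°(Tl³⁺/Tl⁺).
So E°(Tl³⁺/Tl⁺) = E°(Au³⁺/Au) − E°cell = (+1.50) − (+0.250) = +1.25 V.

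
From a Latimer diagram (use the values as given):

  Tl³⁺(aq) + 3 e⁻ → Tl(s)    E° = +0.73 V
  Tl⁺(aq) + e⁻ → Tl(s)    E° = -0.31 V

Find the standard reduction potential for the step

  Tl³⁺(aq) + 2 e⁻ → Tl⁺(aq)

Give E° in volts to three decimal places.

+1.250 V

Sequential free energies add, so n₃E°₃ = n₁E°₁ + n₂E°₂.
With n₃ = 3, and the known step contributing 1×(-0.31) V, the unknown satisfies 2·E° = 3×(+0.73) − 1×(-0.31) = +2.500.
E° = +2.500 / 2 = +1.250 V.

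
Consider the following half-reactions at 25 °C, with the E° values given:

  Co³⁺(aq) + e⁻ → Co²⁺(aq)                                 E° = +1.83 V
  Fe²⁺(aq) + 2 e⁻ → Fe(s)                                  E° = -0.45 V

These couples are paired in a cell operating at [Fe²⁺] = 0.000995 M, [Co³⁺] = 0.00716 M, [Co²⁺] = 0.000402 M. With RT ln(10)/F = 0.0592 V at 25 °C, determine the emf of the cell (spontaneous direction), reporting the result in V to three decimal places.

+2.443 V

Co³⁺/Co²⁺ is the cathode (higher E°), Fe²⁺/Fe the anode: E°cell = +1.83 − (-0.45) = +2.28 V, n = 2.
Overall: 2 Co³⁺(aq) + Fe(s) → 2 Co²⁺(aq) + Fe²⁺(aq)
Q = [Co²⁺]^2·[Fe²⁺] / ([Co³⁺]^2); log Q = -5.504.
E = E° − (0.0592/n) log Q = +2.28 − (0.0592/2)(-5.504) = +2.443 V.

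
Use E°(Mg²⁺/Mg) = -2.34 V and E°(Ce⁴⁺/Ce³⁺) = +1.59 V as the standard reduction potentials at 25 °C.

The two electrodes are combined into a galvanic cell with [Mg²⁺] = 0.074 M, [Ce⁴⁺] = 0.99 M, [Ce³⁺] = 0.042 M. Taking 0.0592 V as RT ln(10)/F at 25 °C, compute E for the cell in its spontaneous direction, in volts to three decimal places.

Ce⁴⁺/Ce³⁺ is the cathode (higher E°), Mg²⁺/Mg the anode: E°cell = +1.59 − (-2.34) = +3.93 V, n = 2.
Overall: 2 Ce⁴⁺(aq) + Mg(s) → 2 Ce³⁺(aq) + Mg²⁺(aq)
Q = [Ce³⁺]^2·[Mg²⁺] / ([Ce⁴⁺]^2); log Q = -3.876.
E = E° − (0.0592/n) log Q = +3.93 − (0.0592/2)(-3.876) = +4.045 V.

+4.045 V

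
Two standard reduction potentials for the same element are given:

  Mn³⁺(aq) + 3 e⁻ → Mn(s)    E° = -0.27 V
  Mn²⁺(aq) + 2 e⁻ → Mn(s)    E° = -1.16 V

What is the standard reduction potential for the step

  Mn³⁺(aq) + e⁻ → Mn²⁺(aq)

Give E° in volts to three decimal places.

Sequential free energies add, so n₃E°₃ = n₁E°₁ + n₂E°₂.
With n₃ = 3, and the known step contributing 2×(-1.16) V, the unknown satisfies 1·E° = 3×(-0.27) − 2×(-1.16) = +1.510.
E° = +1.510 / 1 = +1.510 V.

+1.510 V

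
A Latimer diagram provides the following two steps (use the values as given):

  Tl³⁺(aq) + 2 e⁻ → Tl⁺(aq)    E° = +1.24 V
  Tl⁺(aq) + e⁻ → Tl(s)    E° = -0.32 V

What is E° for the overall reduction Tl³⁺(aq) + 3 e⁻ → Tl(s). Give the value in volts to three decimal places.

Since ΔG° = −nFE° is additive over sequential reductions, n₃E°₃ = n₁E°₁ + n₂E°₂.
E°₃ = (2×+1.24 + 1×-0.32) / 3 = (+2.160) / 3 = +0.720 V.

+0.720 V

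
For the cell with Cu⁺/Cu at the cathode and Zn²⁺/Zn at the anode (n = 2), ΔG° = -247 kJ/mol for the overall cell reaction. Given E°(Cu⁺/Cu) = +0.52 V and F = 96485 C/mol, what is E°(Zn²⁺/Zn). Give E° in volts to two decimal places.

-0.76 V

E°cell = −ΔG°/(nF) = −(-247×10³)/((2)(96485)) = +1.280 V.
Since Cu⁺/Cu is the cathode and Zn²⁺/Zn the anode, E°cell = E°(Cu⁺/Cu) − E°(Zn²⁺/Zn).
So E°(Zn²⁺/Zn) = E°(Cu⁺/Cu) − E°cell = (+0.52) − (+1.280) = -0.76 V.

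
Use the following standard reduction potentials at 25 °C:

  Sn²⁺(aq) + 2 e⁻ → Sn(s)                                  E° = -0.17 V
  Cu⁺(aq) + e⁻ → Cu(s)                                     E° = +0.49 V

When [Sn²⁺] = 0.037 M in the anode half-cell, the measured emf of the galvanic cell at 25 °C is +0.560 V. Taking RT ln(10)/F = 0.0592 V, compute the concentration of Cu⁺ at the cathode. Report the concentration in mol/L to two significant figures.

0.0039 M

Cu⁺/Cu is the cathode, Sn²⁺/Sn the anode: E°cell = +0.66 V, n = 2.
Overall reaction: 2 Cu⁺(aq) + Sn(s) → 2 Cu(s) + Sn²⁺(aq); Q = [Sn²⁺]^1/[Cu⁺]^2.
From E = E° − (0.0592/n) log Q: log Q = (E° − E)·n/0.0592 = (+0.66 − (+0.560))·2/0.0592 = 3.3784.
So 2·log[Cu⁺] = 1·log(0.037) − log Q = -1.4318 − (3.3784) = -4.8102; log[Cu⁺] = -4.8102 / 2 = -2.4051; [Cu⁺] = 10^(-2.4051) ≈ 0.0039 M.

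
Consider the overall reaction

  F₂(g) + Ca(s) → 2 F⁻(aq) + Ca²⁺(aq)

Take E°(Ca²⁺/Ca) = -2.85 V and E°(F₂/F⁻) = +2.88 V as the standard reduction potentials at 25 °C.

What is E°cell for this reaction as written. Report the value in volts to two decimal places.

The F₂/F⁻ couple has the higher reduction potential, so it is the cathode; Ca²⁺/Ca is oxidised at the anode.
E°cell = E°(cathode) − E°(anode) = (+2.88) − (-2.85) = +5.73 V.

+5.73 V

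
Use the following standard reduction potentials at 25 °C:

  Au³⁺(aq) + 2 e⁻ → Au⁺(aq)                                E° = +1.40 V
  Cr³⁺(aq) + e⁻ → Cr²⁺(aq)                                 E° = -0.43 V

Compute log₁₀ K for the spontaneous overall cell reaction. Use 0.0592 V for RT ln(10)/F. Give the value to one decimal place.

61.8

Cathode: Au³⁺/Au⁺; anode: Cr³⁺/Cr²⁺. E°cell = +1.83 V, n = 2.
log K = nE°cell / 0.0592 = (2)(+1.83) / 0.0592 = 61.8.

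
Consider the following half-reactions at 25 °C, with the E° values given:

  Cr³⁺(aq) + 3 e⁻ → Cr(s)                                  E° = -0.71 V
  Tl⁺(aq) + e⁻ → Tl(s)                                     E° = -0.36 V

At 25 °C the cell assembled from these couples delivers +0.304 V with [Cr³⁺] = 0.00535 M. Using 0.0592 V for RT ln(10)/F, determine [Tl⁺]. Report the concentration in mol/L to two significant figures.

0.029 M

Tl⁺/Tl is the cathode, Cr³⁺/Cr the anode: E°cell = +0.35 V, n = 3.
Overall reaction: 3 Tl⁺(aq) + Cr(s) → 3 Tl(s) + Cr³⁺(aq); Q = [Cr³⁺]^1/[Tl⁺]^3.
From E = E° − (0.0592/n) log Q: log Q = (E° − E)·n/0.0592 = (+0.35 − (+0.304))·3/0.0592 = 2.3311.
So 3·log[Tl⁺] = 1·log(0.00535) − log Q = -2.2716 − (2.3311) = -4.6027; log[Tl⁺] = -4.6027 / 3 = -1.5342; [Tl⁺] = 10^(-1.5342) ≈ 0.029 M.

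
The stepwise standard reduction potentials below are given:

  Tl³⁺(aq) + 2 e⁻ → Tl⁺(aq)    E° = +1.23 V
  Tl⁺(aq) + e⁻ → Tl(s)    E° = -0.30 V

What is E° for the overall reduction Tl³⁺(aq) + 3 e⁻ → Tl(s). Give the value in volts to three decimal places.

Adding the free-energy changes (−nFE°) of the two steps gives −n₃FE°₃ = −n₁FE°₁ − n₂FE°₂.
E°₃ = (2×+1.23 + 1×-0.30) / 3 = (+2.160) / 3 = +0.720 V.

+0.720 V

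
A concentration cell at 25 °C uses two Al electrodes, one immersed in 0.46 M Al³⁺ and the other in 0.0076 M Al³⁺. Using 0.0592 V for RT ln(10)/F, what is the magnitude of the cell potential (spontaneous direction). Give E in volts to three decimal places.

+0.035 V

For a concentration cell E°cell = 0. The 0.46 M side is the cathode (reduction is favoured where [Al³⁺] is higher).
With n = 3, E = −(0.0592/3) log([Al³⁺]ₐₙ/[Al³⁺]꜀ₐₜ) = −(0.0592/3) log(0.0076/0.46) = −(0.0592/3)(-1.782) = +0.035 V.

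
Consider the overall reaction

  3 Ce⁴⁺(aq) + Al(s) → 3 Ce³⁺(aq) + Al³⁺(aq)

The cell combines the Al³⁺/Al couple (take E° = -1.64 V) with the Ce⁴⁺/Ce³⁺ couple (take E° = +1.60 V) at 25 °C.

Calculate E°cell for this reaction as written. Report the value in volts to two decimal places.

+3.24 V

The Ce⁴⁺/Ce³⁺ couple has the higher reduction potential, so it is the cathode; Al³⁺/Al is oxidised at the anode.
E°cell = E°(cathode) − E°(anode) = (+1.60) − (-1.64) = +3.24 V.
Since E°cell > 0, the reaction is spontaneous under standard conditions.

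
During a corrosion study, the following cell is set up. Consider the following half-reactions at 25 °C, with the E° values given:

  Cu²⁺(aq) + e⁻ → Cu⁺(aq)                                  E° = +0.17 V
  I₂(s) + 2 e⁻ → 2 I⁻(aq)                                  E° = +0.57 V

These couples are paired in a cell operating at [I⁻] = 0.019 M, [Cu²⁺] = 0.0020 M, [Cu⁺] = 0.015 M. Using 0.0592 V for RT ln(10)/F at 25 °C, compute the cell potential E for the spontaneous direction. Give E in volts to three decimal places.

+0.554 V

I₂/I⁻ is the cathode (higher E°), Cu²⁺/Cu⁺ the anode: E°cell = +0.57 − (+0.17) = +0.40 V, n = 2.
Overall: I₂(s) + 2 Cu⁺(aq) → 2 I⁻(aq) + 2 Cu²⁺(aq)
Q = [I⁻]^2·[Cu²⁺]^2 / ([Cu⁺]^2); log Q = -5.193.
E = E° − (0.0592/n) log Q = +0.40 − (0.0592/2)(-5.193) = +0.554 V.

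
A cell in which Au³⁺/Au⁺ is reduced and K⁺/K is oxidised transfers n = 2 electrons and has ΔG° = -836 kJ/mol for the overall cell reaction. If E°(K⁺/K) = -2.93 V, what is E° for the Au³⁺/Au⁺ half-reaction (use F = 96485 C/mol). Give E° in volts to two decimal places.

+1.40 V

E°cell = −ΔG°/(nF) = −(-836×10³)/((2)(96485)) = +4.332 V.
Since Au³⁺/Au⁺ is the cathode and K⁺/K the anode, E°cell = E°(Au³⁺/Au⁺) − E°(K⁺/K).
So E°(Au³⁺/Au⁺) = E°cell + E°(K⁺/K) = +4.332 + (-2.93) = +1.40 V.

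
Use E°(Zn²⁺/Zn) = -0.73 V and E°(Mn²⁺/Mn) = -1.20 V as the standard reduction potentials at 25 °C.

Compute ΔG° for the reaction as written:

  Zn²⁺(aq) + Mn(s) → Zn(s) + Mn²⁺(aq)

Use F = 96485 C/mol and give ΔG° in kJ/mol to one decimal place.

As written, Zn²⁺/Zn is reduced (cathode) and Mn²⁺/Mn is oxidised (anode), so E°cell = (-0.73) − (-1.20) = +0.47 V.
Balancing electrons gives n = 2.
ΔG° = −nFE° = −(2)(96485)(+0.47) = -90,696 J = -90.7 kJ/mol.

-90.7 kJ/mol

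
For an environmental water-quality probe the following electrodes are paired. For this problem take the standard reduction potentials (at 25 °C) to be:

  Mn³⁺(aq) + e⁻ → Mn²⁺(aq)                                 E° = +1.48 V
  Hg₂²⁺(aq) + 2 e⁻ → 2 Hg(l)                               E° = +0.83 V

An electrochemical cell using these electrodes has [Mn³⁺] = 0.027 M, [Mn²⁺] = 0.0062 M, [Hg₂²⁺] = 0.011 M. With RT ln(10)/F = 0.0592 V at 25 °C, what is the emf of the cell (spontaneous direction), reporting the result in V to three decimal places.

+0.746 V

Mn³⁺/Mn²⁺ is the cathode (higher E°), Hg₂²⁺/Hg the anode: E°cell = +1.48 − (+0.83) = +0.65 V, n = 2.
Overall: 2 Mn³⁺(aq) + 2 Hg(l) → 2 Mn²⁺(aq) + Hg₂²⁺(aq)
Q = [Mn²⁺]^2·[Hg₂²⁺] / ([Mn³⁺]^2); log Q = -3.237.
E = E° − (0.0592/n) log Q = +0.65 − (0.0592/2)(-3.237) = +0.746 V.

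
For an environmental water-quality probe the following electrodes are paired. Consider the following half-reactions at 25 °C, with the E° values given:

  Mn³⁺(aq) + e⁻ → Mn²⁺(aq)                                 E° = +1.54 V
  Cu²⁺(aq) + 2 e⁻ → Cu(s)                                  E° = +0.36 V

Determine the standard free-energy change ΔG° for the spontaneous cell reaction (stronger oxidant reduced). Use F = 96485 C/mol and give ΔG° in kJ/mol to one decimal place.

Mn³⁺/Mn²⁺ (E° = +1.54 V) is the cathode; Cu²⁺/Cu (E° = +0.36 V) is the anode, so E°cell = +1.18 V.
Balancing electrons gives n = 2 (lcm of 1 and 2).
ΔG° = −nFE° = −(2)(96485)(+1.18) = -227,705 J = -227.7 kJ/mol.

-227.7 kJ/mol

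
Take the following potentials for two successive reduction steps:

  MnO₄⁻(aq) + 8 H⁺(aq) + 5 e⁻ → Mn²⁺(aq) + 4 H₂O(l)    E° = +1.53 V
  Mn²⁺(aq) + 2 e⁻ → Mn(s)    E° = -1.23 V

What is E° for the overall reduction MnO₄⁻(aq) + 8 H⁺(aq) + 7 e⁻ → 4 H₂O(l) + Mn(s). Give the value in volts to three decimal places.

Since ΔG° = −nFE° is additive over sequential reductions, n₃E°₃ = n₁E°₁ + n₂E°₂.
E°₃ = (5×+1.53 + 2×-1.23) / 7 = (+5.190) / 7 = +0.741 V.

+0.741 V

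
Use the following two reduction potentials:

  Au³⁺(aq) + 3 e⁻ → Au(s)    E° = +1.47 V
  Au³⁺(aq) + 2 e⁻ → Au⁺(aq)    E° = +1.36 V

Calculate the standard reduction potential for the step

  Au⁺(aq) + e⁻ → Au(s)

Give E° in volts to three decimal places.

+1.690 V

Sequential free energies add, so n₃E°₃ = n₁E°₁ + n₂E°₂.
With n₃ = 3, and the known step contributing 2×(+1.36) V, the unknown satisfies 1·E° = 3×(+1.47) − 2×(+1.36) = +1.690.
E° = +1.690 / 1 = +1.690 V.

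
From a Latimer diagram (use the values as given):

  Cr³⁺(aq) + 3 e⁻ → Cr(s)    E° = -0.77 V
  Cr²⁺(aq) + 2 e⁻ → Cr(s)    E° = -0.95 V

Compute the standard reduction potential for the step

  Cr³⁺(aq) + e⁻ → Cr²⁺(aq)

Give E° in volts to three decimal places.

-0.410 V

Sequential free energies add, so n₃E°₃ = n₁E°₁ + n₂E°₂.
With n₃ = 3, and the known step contributing 2×(-0.95) V, the unknown satisfies 1·E° = 3×(-0.77) − 2×(-0.95) = -0.410.
E° = -0.410 / 1 = -0.410 V.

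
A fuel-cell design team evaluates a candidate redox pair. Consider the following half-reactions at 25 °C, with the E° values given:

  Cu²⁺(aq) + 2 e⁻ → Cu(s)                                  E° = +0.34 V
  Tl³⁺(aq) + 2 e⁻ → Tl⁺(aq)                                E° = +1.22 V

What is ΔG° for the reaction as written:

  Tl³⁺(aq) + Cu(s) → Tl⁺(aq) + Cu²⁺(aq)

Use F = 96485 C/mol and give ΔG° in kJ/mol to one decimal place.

As written, Tl³⁺/Tl⁺ is reduced (cathode) and Cu²⁺/Cu is oxidised (anode), so E°cell = (+1.22) − (+0.34) = +0.88 V.
Balancing electrons gives n = 2.
ΔG° = −nFE° = −(2)(96485)(+0.88) = -169,814 J = -169.8 kJ/mol.

-169.8 kJ/mol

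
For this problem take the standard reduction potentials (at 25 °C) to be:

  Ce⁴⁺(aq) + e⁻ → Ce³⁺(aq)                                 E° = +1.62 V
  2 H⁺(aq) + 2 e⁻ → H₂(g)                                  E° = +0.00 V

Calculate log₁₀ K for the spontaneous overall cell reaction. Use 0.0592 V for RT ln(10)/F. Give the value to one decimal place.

Cathode: Ce⁴⁺/Ce³⁺; anode: H⁺/H₂. E°cell = +1.62 V, n = 2.
log K = nE°cell / 0.0592 = (2)(+1.62) / 0.0592 = 54.7.

54.7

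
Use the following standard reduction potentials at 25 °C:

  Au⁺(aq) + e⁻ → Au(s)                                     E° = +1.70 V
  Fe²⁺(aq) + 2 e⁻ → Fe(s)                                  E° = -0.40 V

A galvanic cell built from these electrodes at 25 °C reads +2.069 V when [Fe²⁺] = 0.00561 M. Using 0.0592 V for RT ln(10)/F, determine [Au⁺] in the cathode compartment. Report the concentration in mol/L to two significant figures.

Au⁺/Au is the cathode, Fe²⁺/Fe the anode: E°cell = +2.10 V, n = 2.
Overall reaction: 2 Au⁺(aq) + Fe(s) → 2 Au(s) + Fe²⁺(aq); Q = [Fe²⁺]^1/[Au⁺]^2.
From E = E° − (0.0592/n) log Q: log Q = (E° − E)·n/0.0592 = (+2.10 − (+2.069))·2/0.0592 = 1.0473.
So 2·log[Au⁺] = 1·log(0.00561) − log Q = -2.2510 − (1.0473) = -3.2983; log[Au⁺] = -3.2983 / 2 = -1.6491; [Au⁺] = 10^(-1.6491) ≈ 0.022 M.

0.022 M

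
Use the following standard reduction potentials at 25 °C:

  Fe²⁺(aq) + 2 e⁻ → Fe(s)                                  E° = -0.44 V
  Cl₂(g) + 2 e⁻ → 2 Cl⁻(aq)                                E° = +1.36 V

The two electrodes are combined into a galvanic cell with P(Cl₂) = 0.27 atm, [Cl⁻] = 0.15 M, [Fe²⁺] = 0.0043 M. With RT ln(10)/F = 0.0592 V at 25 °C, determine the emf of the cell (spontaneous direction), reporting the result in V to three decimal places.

Cl₂/Cl⁻ is the cathode (higher E°), Fe²⁺/Fe the anode: E°cell = +1.36 − (-0.44) = +1.80 V, n = 2.
Overall: Cl₂(g) + Fe(s) → 2 Cl⁻(aq) + Fe²⁺(aq)
Q = [Cl⁻]^2·[Fe²⁺] / (P(Cl₂)); log Q = -3.446.
E = E° − (0.0592/n) log Q = +1.80 − (0.0592/2)(-3.446) = +1.902 V.

+1.902 V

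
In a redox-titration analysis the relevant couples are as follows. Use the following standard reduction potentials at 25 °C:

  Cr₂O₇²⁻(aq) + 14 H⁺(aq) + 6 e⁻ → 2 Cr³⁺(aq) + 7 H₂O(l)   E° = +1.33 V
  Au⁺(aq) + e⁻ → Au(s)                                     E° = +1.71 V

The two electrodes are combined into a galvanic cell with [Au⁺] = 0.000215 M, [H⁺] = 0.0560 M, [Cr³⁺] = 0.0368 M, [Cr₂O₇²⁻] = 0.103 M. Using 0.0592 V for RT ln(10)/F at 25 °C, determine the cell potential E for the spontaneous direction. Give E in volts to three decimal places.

+0.317 V

Au⁺/Au is the cathode (higher E°), Cr₂O₇²⁻/Cr³⁺ the anode: E°cell = +1.71 − (+1.33) = +0.38 V, n = 6.
Overall: 6 Au⁺(aq) + 2 Cr³⁺(aq) + 7 H₂O(l) → 6 Au(s) + Cr₂O₇²⁻(aq) + 14 H⁺(aq)
Q = [Cr₂O₇²⁻]·[H⁺]^14 / ([Au⁺]^6·[Cr³⁺]^2); log Q = 6.361.
E = E° − (0.0592/n) log Q = +0.38 − (0.0592/6)(6.361) = +0.317 V.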